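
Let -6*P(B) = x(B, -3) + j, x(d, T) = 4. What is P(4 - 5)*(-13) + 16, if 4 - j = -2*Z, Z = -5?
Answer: 35/3 ≈ 11.667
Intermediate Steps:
j = -6 (j = 4 - (-2)*(-5) = 4 - 1*10 = 4 - 10 = -6)
P(B) = ⅓ (P(B) = -(4 - 6)/6 = -⅙*(-2) = ⅓)
P(4 - 5)*(-13) + 16 = (⅓)*(-13) + 16 = -13/3 + 16 = 35/3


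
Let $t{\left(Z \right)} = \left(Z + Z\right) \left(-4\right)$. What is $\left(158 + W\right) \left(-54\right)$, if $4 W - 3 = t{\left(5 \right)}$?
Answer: $- \frac{16065}{2} \approx -8032.5$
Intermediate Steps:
$t{\left(Z \right)} = - 8 Z$ ($t{\left(Z \right)} = 2 Z \left(-4\right) = - 8 Z$)
$W = - \frac{37}{4}$ ($W = \frac{3}{4} + \frac{\left(-8\right) 5}{4} = \frac{3}{4} + \frac{1}{4} \left(-40\right) = \frac{3}{4} - 10 = - \frac{37}{4} \approx -9.25$)
$\left(158 + W\right) \left(-54\right) = \left(158 - \frac{37}{4}\right) \left(-54\right) = \frac{595}{4} \left(-54\right) = - \frac{16065}{2}$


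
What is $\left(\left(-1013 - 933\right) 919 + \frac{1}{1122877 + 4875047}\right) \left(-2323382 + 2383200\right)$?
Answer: $- \frac{320819825715712675}{2998962} \approx -1.0698 \cdot 10^{11}$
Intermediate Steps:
$\left(\left(-1013 - 933\right) 919 + \frac{1}{1122877 + 4875047}\right) \left(-2323382 + 2383200\right) = \left(\left(-1946\right) 919 + \frac{1}{5997924}\right) 59818 = \left(-1788374 + \frac{1}{5997924}\right) 59818 = \left(- \frac{10726531335575}{5997924}\right) 59818 = - \frac{320819825715712675}{2998962}$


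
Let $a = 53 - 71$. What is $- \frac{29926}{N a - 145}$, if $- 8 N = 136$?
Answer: $- \frac{29926}{161} \approx -185.88$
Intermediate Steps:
$N = -17$ ($N = \left(- \frac{1}{8}\right) 136 = -17$)
$a = -18$ ($a = 53 - 71 = -18$)
$- \frac{29926}{N a - 145} = - \frac{29926}{\left(-17\right) \left(-18\right) - 145} = - \frac{29926}{306 - 145} = - \frac{29926}{161}$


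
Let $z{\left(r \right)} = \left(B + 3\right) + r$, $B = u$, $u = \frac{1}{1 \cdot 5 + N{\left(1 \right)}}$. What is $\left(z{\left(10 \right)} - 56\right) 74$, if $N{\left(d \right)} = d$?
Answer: $- \frac{9509}{3} \approx -3169.7$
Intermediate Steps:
$u = \frac{1}{6}$ ($u = \frac{1}{1 \cdot 5 + 1} = \frac{1}{5 + 1} = \frac{1}{6} \approx 0.16667$)
$B = \frac{1}{6} \approx 0.16667$
$z{\left(r \right)} = \frac{19}{6} + r$ ($z{\left(r \right)} = \left(\frac{1}{6} + 3\right) + r = \frac{19}{6} + r$)
$\left(z{\left(10 \right)} - 56\right) 74 = \left(\left(\frac{19}{6} + 10\right) - 56\right) 74 = \left(\frac{79}{6} - 56\right) 74 = \left(- \frac{257}{6}\right) 74 = - \frac{9509}{3}$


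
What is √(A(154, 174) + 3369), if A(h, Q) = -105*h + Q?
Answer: 3*I*√1403 ≈ 112.37*I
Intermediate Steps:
A(h, Q) = Q - 105*h
√(A(154, 174) + 3369) = √((174 - 105*154) + 3369) = √((174 - 16170) + 3369) = √(-15996 + 3369) = √(-12627) = 3*I*√1403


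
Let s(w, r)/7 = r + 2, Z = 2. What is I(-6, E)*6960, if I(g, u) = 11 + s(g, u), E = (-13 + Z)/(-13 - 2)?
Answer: 209728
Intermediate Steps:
s(w, r) = 14 + 7*r (s(w, r) = 7*(r + 2) = 7*(2 + r) = 14 + 7*r)
E = 11/15 (E = (-13 + 2)/(-13 - 2) = -11/(-15) = -11*(-1/15) = 11/15 ≈ 0.73333)
I(g, u) = 25 + 7*u (I(g, u) = 11 + (14 + 7*u) = 25 + 7*u)
I(-6, E)*6960 = (25 + 7*(11/15))*6960 = (25 + 77/15)*6960 = (452/15)*6960 = 209728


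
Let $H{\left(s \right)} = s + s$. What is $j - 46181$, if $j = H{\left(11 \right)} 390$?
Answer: $-37601$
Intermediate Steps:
$H{\left(s \right)} = 2 s$
$j = 8580$ ($j = 2 \cdot 11 \cdot 390 = 22 \cdot 390 = 8580$)
$j - 46181 = 8580 - 46181 = -37601$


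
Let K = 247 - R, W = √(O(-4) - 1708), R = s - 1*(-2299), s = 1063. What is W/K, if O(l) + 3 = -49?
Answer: -4*I*√110/3115 ≈ -0.013468*I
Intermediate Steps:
O(l) = -52 (O(l) = -3 - 49 = -52)
R = 3362 (R = 1063 - 1*(-2299) = 1063 + 2299 = 3362)
W = 4*I*√110 (W = √(-52 - 1708) = √(-1760) = 4*I*√110 ≈ 41.952*I)
K = -3115 (K = 247 - 1*3362 = 247 - 3362 = -3115)
W/K = (4*I*√110)/(-3115) = (4*I*√110)*(-1/3115) = -4*I*√110/3115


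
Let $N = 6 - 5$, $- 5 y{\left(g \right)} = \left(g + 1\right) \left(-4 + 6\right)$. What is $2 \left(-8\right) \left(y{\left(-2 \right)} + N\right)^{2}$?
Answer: $- \frac{784}{25} \approx -31.36$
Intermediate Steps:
$y{\left(g \right)} = - \frac{2}{5} - \frac{2 g}{5}$ ($y{\left(g \right)} = - \frac{\left(g + 1\right) \left(-4 + 6\right)}{5} = - \frac{\left(1 + g\right) 2}{5} = - \frac{2 + 2 g}{5} = - \frac{2}{5} - \frac{2 g}{5}$)
$N = 1$
$2 \left(-8\right) \left(y{\left(-2 \right)} + N\right)^{2} = 2 \left(-8\right) \left(\left(- \frac{2}{5} - - \frac{4}{5}\right) + 1\right)^{2} = - 16 \left(\left(- \frac{2}{5} + \frac{4}{5}\right) + 1\right)^{2} = - 16 \left(\frac{2}{5} + 1\right)^{2} = - 16 \left(\frac{7}{5}\right)^{2} = \left(-16\right) \frac{49}{25} = - \frac{784}{25}$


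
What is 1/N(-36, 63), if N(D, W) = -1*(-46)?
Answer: 1/46 ≈ 0.021739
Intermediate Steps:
N(D, W) = 46
1/N(-36, 63) = 1/46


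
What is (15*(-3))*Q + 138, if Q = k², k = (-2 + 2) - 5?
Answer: -987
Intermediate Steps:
k = -5 (k = 0 - 5 = -5)
Q = 25 (Q = (-5)² = 25)
(15*(-3))*Q + 138 = (15*(-3))*25 + 138 = -45*25 + 138 = -1125 + 138 = -987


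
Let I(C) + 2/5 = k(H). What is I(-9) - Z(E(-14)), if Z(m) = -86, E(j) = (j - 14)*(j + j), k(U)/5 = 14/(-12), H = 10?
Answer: 2393/30 ≈ 79.767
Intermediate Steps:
k(U) = -35/6 (k(U) = 5*(14/(-12)) = 5*(14*(-1/12)) = 5*(-7/6) = -35/6)
E(j) = 2*j*(-14 + j) (E(j) = (-14 + j)*(2*j) = 2*j*(-14 + j))
I(C) = -187/30 (I(C) = -⅖ - 35/6 = -187/30)
I(-9) - Z(E(-14)) = -187/30 - 1*(-86) = -187/30 + 86 = 2393/30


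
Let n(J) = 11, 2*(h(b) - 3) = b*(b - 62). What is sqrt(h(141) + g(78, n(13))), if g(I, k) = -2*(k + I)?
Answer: sqrt(21578)/2 ≈ 73.447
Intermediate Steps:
h(b) = 3 + b*(-62 + b)/2 (h(b) = 3 + (b*(b - 62))/2 = 3 + (b*(-62 + b))/2 = 3 + b*(-62 + b)/2)
g(I, k) = -2*I - 2*k (g(I, k) = -2*(I + k) = -2*I - 2*k)
sqrt(h(141) + g(78, n(13))) = sqrt((3 + (1/2)*141**2 - 31*141) + (-2*78 - 2*11)) = sqrt((3 + (1/2)*19881 - 4371) + (-156 - 22)) = sqrt((3 + 19881/2 - 4371) - 178) = sqrt(11145/2 - 178) = sqrt(10789/2) = sqrt(21578)/2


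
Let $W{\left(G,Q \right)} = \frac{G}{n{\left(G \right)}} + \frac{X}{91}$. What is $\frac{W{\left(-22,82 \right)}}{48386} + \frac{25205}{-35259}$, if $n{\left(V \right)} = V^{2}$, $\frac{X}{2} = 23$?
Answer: $- \frac{348792132103}{487928004564} \approx -0.71484$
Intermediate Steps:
$X = 46$ ($X = 2 \cdot 23 = 46$)
$W{\left(G,Q \right)} = \frac{46}{91} + \frac{1}{G}$ ($W{\left(G,Q \right)} = \frac{G}{G^{2}} + \frac{46}{91} = \frac{G}{G^{2}} + 46 \cdot \frac{1}{91} = \frac{1}{G} + \frac{46}{91} = \frac{46}{91} + \frac{1}{G}$)
$\frac{W{\left(-22,82 \right)}}{48386} + \frac{25205}{-35259} = \frac{\frac{46}{91} + \frac{1}{-22}}{48386} + \frac{25205}{-35259} = \left(\frac{46}{91} - \frac{1}{22}\right) \frac{1}{48386} + 25205 \left(- \frac{1}{35259}\right) = \frac{921}{2002} \cdot \frac{1}{48386} - \frac{25205}{35259} = \frac{921}{96868772} - \frac{25205}{35259} = - \frac{348792132103}{487928004564}$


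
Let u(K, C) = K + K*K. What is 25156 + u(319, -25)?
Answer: 127236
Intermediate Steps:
u(K, C) = K + K²
25156 + u(319, -25) = 25156 + 319*(1 + 319) = 25156 + 319*320 = 25156 + 102080 = 127236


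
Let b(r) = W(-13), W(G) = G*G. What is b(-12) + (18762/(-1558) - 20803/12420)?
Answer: 1502387863/9675180 ≈ 155.28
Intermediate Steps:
W(G) = G²
b(r) = 169 (b(r) = (-13)² = 169)
b(-12) + (18762/(-1558) - 20803/12420) = 169 + (18762/(-1558) - 20803/12420) = 169 + (18762*(-1/1558) - 20803*1/12420) = 169 + (-9381/779 - 20803/12420) = 169 - 132717557/9675180 = 1502387863/9675180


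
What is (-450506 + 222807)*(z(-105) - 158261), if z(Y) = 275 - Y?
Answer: 35949345819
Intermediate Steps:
(-450506 + 222807)*(z(-105) - 158261) = (-450506 + 222807)*((275 - 1*(-105)) - 158261) = -227699*((275 + 105) - 158261) = -227699*(380 - 158261) = -227699*(-157881) = 35949345819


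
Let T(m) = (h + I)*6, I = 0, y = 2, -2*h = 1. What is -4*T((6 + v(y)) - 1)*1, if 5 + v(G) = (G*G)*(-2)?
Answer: 12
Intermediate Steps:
h = -½ (h = -½*1 = -½ ≈ -0.50000)
v(G) = -5 - 2*G² (v(G) = -5 + (G*G)*(-2) = -5 + G²*(-2) = -5 - 2*G²)
T(m) = -3 (T(m) = (-½ + 0)*6 = -½*6 = -3)
-4*T((6 + v(y)) - 1)*1 = -4*(-3)*1 = 12*1 = 12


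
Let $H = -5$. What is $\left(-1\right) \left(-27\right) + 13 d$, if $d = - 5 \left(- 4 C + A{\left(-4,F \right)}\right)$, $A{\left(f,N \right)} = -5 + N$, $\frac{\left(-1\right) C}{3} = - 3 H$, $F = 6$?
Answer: $-11738$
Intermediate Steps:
$C = -45$ ($C = - 3 \left(\left(-3\right) \left(-5\right)\right) = \left(-3\right) 15 = -45$)
$d = -905$ ($d = - 5 \left(\left(-4\right) \left(-45\right) + \left(-5 + 6\right)\right) = - 5 \left(180 + 1\right) = \left(-5\right) 181 = -905$)
$\left(-1\right) \left(-27\right) + 13 d = \left(-1\right) \left(-27\right) + 13 \left(-905\right) = 27 - 11765 = -11738$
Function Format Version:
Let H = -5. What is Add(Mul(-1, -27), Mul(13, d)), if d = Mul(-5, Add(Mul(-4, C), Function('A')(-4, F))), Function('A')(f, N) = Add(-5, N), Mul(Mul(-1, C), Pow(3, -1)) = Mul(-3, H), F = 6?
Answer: -11738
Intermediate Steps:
C = -45 (C = Mul(-3, Mul(-3, -5)) = Mul(-3, 15) = -45)
d = -905 (d = Mul(-5, Add(Mul(-4, -45), Add(-5, 6))) = Mul(-5, Add(180, 1)) = Mul(-5, 181) = -905)
Add(Mul(-1, -27), Mul(13, d)) = Add(Mul(-1, -27), Mul(13, -905)) = Add(27, -11765) = -11738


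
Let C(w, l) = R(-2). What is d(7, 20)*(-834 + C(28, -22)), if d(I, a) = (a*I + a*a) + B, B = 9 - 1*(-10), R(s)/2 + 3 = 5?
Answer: -463970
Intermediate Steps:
R(s) = 4 (R(s) = -6 + 2*5 = -6 + 10 = 4)
B = 19 (B = 9 + 10 = 19)
C(w, l) = 4
d(I, a) = 19 + a² + I*a (d(I, a) = (a*I + a*a) + 19 = (I*a + a²) + 19 = (a² + I*a) + 19 = 19 + a² + I*a)
d(7, 20)*(-834 + C(28, -22)) = (19 + 20² + 7*20)*(-834 + 4) = (19 + 400 + 140)*(-830) = 559*(-830) = -463970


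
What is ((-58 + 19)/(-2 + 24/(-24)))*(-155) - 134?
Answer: -2149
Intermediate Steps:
((-58 + 19)/(-2 + 24/(-24)))*(-155) - 134 = -39/(-2 + 24*(-1/24))*(-155) - 134 = -39/(-2 - 1)*(-155) - 134 = -39/(-3)*(-155) - 134 = -39*(-⅓)*(-155) - 134 = 13*(-155) - 134 = -2015 - 134 = -2149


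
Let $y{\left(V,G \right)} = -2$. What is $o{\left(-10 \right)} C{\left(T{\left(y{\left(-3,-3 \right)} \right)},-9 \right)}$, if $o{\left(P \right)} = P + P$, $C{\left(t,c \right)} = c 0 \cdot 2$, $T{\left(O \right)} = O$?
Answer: $0$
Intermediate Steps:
$C{\left(t,c \right)} = 0$ ($C{\left(t,c \right)} = 0 \cdot 2 = 0$)
$o{\left(P \right)} = 2 P$
$o{\left(-10 \right)} C{\left(T{\left(y{\left(-3,-3 \right)} \right)},-9 \right)} = 2 \left(-10\right) 0 = \left(-20\right) 0 = 0$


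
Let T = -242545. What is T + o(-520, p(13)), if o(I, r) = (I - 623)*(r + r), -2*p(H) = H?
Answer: -227686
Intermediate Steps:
p(H) = -H/2
o(I, r) = 2*r*(-623 + I) (o(I, r) = (-623 + I)*(2*r) = 2*r*(-623 + I))
T + o(-520, p(13)) = -242545 + 2*(-1/2*13)*(-623 - 520) = -242545 + 2*(-13/2)*(-1143) = -242545 + 14859 = -227686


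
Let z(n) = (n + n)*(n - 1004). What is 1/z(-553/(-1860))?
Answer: -1729800/1032388511 ≈ -0.0016755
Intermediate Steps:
z(n) = 2*n*(-1004 + n) (z(n) = (2*n)*(-1004 + n) = 2*n*(-1004 + n))
1/z(-553/(-1860)) = 1/(2*(-553/(-1860))*(-1004 - 553/(-1860))) = 1/(2*(-553*(-1/1860))*(-1004 - 553*(-1/1860))) = 1/(2*(553/1860)*(-1004 + 553/1860)) = 1/(2*(553/1860)*(-1866887/1860)) = 1/(-1032388511/1729800) = -1729800/1032388511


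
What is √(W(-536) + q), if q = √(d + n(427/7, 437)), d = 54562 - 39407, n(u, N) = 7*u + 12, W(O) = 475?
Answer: √(475 + √15594) ≈ 24.492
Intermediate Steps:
n(u, N) = 12 + 7*u
d = 15155
q = √15594 (q = √(15155 + (12 + 7*(427/7))) = √(15155 + (12 + 7*(427*(⅐)))) = √(15155 + (12 + 7*61)) = √(15155 + (12 + 427)) = √(15155 + 439) = √15594 ≈ 124.88)
√(W(-536) + q) = √(475 + √15594)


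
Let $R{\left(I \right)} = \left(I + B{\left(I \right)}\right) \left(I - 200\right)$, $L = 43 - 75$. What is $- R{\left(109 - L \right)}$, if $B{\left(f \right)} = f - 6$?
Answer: $16284$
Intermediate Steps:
$B{\left(f \right)} = -6 + f$
$L = -32$
$R{\left(I \right)} = \left(-200 + I\right) \left(-6 + 2 I\right)$ ($R{\left(I \right)} = \left(I + \left(-6 + I\right)\right) \left(I - 200\right) = \left(-6 + 2 I\right) \left(-200 + I\right) = \left(-200 + I\right) \left(-6 + 2 I\right)$)
$- R{\left(109 - L \right)} = - (1200 - 406 \left(109 - -32\right) + 2 \left(109 - -32\right)^{2}) = - (1200 - 406 \left(109 + 32\right) + 2 \left(109 + 32\right)^{2}) = - (1200 - 57246 + 2 \cdot 141^{2}) = - (1200 - 57246 + 2 \cdot 19881) = - (1200 - 57246 + 39762) = \left(-1\right) \left(-16284\right) = 16284$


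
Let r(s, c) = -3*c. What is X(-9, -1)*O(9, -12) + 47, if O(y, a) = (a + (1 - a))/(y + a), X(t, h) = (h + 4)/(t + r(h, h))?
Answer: 283/6 ≈ 47.167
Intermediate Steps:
X(t, h) = (4 + h)/(t - 3*h) (X(t, h) = (h + 4)/(t - 3*h) = (4 + h)/(t - 3*h))
O(y, a) = 1/(a + y)
X(-9, -1)*O(9, -12) + 47 = ((4 - 1)/(-9 - 3*(-1)))/(-12 + 9) + 47 = (3/(-9 + 3))/(-3) + 47 = (3/(-6))*(-⅓) + 47 = -⅙*3*(-⅓) + 47 = -½*(-⅓) + 47 = ⅙ + 47 = 283/6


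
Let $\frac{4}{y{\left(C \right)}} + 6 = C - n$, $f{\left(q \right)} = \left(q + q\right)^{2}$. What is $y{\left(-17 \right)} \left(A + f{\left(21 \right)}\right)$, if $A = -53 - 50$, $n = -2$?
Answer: $- \frac{6644}{21} \approx -316.38$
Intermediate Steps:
$f{\left(q \right)} = 4 q^{2}$ ($f{\left(q \right)} = \left(2 q\right)^{2} = 4 q^{2}$)
$A = -103$
$y{\left(C \right)} = \frac{4}{-4 + C}$ ($y{\left(C \right)} = \frac{4}{-6 + \left(C - -2\right)} = \frac{4}{-6 + \left(C + 2\right)} = \frac{4}{-6 + \left(2 + C\right)} = \frac{4}{-4 + C}$)
$y{\left(-17 \right)} \left(A + f{\left(21 \right)}\right) = \frac{4}{-4 - 17} \left(-103 + 4 \cdot 21^{2}\right) = \frac{4}{-21} \left(-103 + 4 \cdot 441\right) = 4 \left(- \frac{1}{21}\right) \left(-103 + 1764\right) = \left(- \frac{4}{21}\right) 1661 = - \frac{6644}{21}$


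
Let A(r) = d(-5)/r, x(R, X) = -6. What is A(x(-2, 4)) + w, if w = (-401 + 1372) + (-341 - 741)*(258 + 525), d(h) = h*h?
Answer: -5077435/6 ≈ -8.4624e+5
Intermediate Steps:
d(h) = h²
A(r) = 25/r (A(r) = (-5)²/r = 25/r)
w = -846235 (w = 971 - 1082*783 = 971 - 847206 = -846235)
A(x(-2, 4)) + w = 25/(-6) - 846235 = 25*(-⅙) - 846235 = -25/6 - 846235 = -5077435/6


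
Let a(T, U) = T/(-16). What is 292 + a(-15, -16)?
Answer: 4687/16 ≈ 292.94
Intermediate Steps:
a(T, U) = -T/16 (a(T, U) = T*(-1/16) = -T/16)
292 + a(-15, -16) = 292 - 1/16*(-15) = 292 + 15/16 = 4687/16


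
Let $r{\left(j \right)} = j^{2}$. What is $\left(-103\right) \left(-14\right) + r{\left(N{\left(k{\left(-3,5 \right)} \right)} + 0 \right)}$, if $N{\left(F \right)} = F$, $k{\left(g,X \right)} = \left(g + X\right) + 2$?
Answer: $1458$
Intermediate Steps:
$k{\left(g,X \right)} = 2 + X + g$ ($k{\left(g,X \right)} = \left(X + g\right) + 2 = 2 + X + g$)
$\left(-103\right) \left(-14\right) + r{\left(N{\left(k{\left(-3,5 \right)} \right)} + 0 \right)} = \left(-103\right) \left(-14\right) + \left(\left(2 + 5 - 3\right) + 0\right)^{2} = 1442 + \left(4 + 0\right)^{2} = 1442 + 4^{2} = 1442 + 16 = 1458$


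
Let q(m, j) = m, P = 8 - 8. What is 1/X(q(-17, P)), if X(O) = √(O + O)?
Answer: -I*√34/34 ≈ -0.1715*I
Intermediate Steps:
P = 0
X(O) = √2*√O (X(O) = √(2*O) = √2*√O)
1/X(q(-17, P)) = 1/(√2*√(-17)) = 1/(√2*(I*√17)) = 1/(I*√34) = -I*√34/34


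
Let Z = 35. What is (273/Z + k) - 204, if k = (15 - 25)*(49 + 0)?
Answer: -3431/5 ≈ -686.20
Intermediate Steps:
k = -490 (k = -10*49 = -490)
(273/Z + k) - 204 = (273/35 - 490) - 204 = (273*(1/35) - 490) - 204 = (39/5 - 490) - 204 = -2411/5 - 204 = -3431/5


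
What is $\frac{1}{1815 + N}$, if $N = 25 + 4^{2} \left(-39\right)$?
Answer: $\frac{1}{1216} \approx 0.00082237$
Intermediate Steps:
$N = -599$ ($N = 25 + 16 \left(-39\right) = 25 - 624 = -599$)
$\frac{1}{1815 + N} = \frac{1}{1815 - 599} = \frac{1}{1216}$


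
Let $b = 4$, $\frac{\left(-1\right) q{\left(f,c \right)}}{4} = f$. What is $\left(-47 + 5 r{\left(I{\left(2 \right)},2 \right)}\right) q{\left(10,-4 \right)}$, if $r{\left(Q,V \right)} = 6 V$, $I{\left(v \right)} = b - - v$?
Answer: $-520$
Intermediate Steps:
$q{\left(f,c \right)} = - 4 f$
$I{\left(v \right)} = 4 + v$ ($I{\left(v \right)} = 4 - - v = 4 + v$)
$\left(-47 + 5 r{\left(I{\left(2 \right)},2 \right)}\right) q{\left(10,-4 \right)} = \left(-47 + 5 \cdot 6 \cdot 2\right) \left(\left(-4\right) 10\right) = \left(-47 + 5 \cdot 12\right) \left(-40\right) = \left(-47 + 60\right) \left(-40\right) = 13 \left(-40\right) = -520$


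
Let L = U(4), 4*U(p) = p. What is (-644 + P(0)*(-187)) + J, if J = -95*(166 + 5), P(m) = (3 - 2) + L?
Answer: -17263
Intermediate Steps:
U(p) = p/4
L = 1 (L = (¼)*4 = 1)
P(m) = 2 (P(m) = (3 - 2) + 1 = 1 + 1 = 2)
J = -16245 (J = -95*171 = -16245)
(-644 + P(0)*(-187)) + J = (-644 + 2*(-187)) - 16245 = (-644 - 374) - 16245 = -1018 - 16245 = -17263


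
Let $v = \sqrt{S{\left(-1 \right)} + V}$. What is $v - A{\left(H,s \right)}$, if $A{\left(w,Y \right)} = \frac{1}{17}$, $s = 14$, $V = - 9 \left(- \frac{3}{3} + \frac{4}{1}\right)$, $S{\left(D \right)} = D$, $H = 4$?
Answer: $- \frac{1}{17} + 2 i \sqrt{7} \approx -0.058824 + 5.2915 i$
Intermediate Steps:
$V = -27$ ($V = - 9 \left(\left(-3\right) \frac{1}{3} + 4 \cdot 1\right) = - 9 \left(-1 + 4\right) = \left(-9\right) 3 = -27$)
$A{\left(w,Y \right)} = \frac{1}{17}$
$v = 2 i \sqrt{7}$ ($v = \sqrt{-1 - 27} = \sqrt{-28} = 2 i \sqrt{7} \approx 5.2915 i$)
$v - A{\left(H,s \right)} = 2 i \sqrt{7} - \frac{1}{17} = - \frac{1}{17} + 2 i \sqrt{7}$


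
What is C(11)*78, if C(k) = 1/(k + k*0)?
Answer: 78/11 ≈ 7.0909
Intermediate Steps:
C(k) = 1/k (C(k) = 1/(k + 0) = 1/k)
C(11)*78 = 78/11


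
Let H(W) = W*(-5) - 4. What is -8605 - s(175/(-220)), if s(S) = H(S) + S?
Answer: -94646/11 ≈ -8604.2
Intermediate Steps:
H(W) = -4 - 5*W (H(W) = -5*W - 4 = -4 - 5*W)
s(S) = -4 - 4*S (s(S) = (-4 - 5*S) + S = -4 - 4*S)
-8605 - s(175/(-220)) = -8605 - (-4 - 700/(-220)) = -8605 - (-4 - 700*(-1)/220) = -8605 - (-4 - 4*(-35/44)) = -8605 - (-4 + 35/11) = -8605 - 1*(-9/11) = -8605 + 9/11 = -94646/11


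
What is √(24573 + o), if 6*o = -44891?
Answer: √615282/6 ≈ 130.73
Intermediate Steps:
o = -44891/6 (o = (⅙)*(-44891) = -44891/6 ≈ -7481.8)
√(24573 + o) = √(24573 - 44891/6) = √(102547/6) = √615282/6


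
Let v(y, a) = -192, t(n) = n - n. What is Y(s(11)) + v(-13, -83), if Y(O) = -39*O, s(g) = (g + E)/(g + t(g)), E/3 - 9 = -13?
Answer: -2073/11 ≈ -188.45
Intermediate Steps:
t(n) = 0
E = -12 (E = 27 + 3*(-13) = 27 - 39 = -12)
s(g) = (-12 + g)/g (s(g) = (g - 12)/(g + 0) = (-12 + g)/g)
Y(s(11)) + v(-13, -83) = -39*(-12 + 11)/11 - 192 = -39*(-1)/11 - 192 = -39*(-1/11) - 192 = 39/11 - 192 = -2073/11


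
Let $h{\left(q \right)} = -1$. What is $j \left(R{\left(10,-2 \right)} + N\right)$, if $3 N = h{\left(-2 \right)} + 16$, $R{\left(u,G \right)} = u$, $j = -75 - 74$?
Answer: $-2235$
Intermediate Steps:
$j = -149$ ($j = -75 - 74 = -149$)
$N = 5$ ($N = \frac{-1 + 16}{3} = \frac{1}{3} \cdot 15 = 5$)
$j \left(R{\left(10,-2 \right)} + N\right) = - 149 \left(10 + 5\right) = \left(-149\right) 15 = -2235$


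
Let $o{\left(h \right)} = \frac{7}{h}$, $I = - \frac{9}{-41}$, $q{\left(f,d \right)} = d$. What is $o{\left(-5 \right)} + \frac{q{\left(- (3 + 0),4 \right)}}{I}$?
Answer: $\frac{757}{45} \approx 16.822$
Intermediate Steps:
$I = \frac{9}{41}$ ($I = \left(-9\right) \left(- \frac{1}{41}\right) = \frac{9}{41} \approx 0.21951$)
$o{\left(-5 \right)} + \frac{q{\left(- (3 + 0),4 \right)}}{I} = \frac{7}{-5} + \frac{1}{\frac{9}{41}} \cdot 4 = 7 \left(- \frac{1}{5}\right) + \frac{41}{9} \cdot 4 = - \frac{7}{5} + \frac{164}{9} = \frac{757}{45}$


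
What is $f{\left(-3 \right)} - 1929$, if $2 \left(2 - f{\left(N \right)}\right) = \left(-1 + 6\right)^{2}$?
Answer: $- \frac{3879}{2} \approx -1939.5$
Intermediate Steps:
$f{\left(N \right)} = - \frac{21}{2}$ ($f{\left(N \right)} = 2 - \frac{\left(-1 + 6\right)^{2}}{2} = 2 - \frac{5^{2}}{2} = 2 - \frac{25}{2} = - \frac{21}{2}$)
$f{\left(-3 \right)} - 1929 = - \frac{21}{2} - 1929 = - \frac{3879}{2}$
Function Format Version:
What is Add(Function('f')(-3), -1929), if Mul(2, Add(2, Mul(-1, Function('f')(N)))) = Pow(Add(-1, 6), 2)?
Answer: Rational(-3879, 2) ≈ -1939.5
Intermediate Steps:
Function('f')(N) = Rational(-21, 2) (Function('f')(N) = Add(2, Mul(Rational(-1, 2), Pow(Add(-1, 6), 2))) = Add(2, Mul(Rational(-1, 2), Pow(5, 2))) = Add(2, Mul(Rational(-1, 2), 25)) = Add(2, Rational(-25, 2)) = Rational(-21, 2))
Add(Function('f')(-3), -1929) = Add(Rational(-21, 2), -1929) = Rational(-3879, 2)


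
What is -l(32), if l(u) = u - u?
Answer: 0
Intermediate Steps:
l(u) = 0
-l(32) = -1*0 = 0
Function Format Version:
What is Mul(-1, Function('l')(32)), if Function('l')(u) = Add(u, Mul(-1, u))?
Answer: 0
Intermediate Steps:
Function('l')(u) = 0
Mul(-1, Function('l')(32)) = Mul(-1, 0) = 0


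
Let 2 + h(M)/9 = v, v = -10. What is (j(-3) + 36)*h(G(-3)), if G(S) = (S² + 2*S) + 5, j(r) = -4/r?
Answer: -4032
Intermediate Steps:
G(S) = 5 + S² + 2*S
h(M) = -108 (h(M) = -18 + 9*(-10) = -18 - 90 = -108)
(j(-3) + 36)*h(G(-3)) = (-4/(-3) + 36)*(-108) = (-4*(-⅓) + 36)*(-108) = (4/3 + 36)*(-108) = (112/3)*(-108) = -4032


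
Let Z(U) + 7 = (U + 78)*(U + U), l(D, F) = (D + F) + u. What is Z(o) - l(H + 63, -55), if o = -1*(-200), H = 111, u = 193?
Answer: 110881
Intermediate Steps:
l(D, F) = 193 + D + F (l(D, F) = (D + F) + 193 = 193 + D + F)
o = 200
Z(U) = -7 + 2*U*(78 + U) (Z(U) = -7 + (U + 78)*(U + U) = -7 + (78 + U)*(2*U) = -7 + 2*U*(78 + U))
Z(o) - l(H + 63, -55) = (-7 + 2*200² + 156*200) - (193 + (111 + 63) - 55) = (-7 + 2*40000 + 31200) - (193 + 174 - 55) = (-7 + 80000 + 31200) - 1*312 = 111193 - 312 = 110881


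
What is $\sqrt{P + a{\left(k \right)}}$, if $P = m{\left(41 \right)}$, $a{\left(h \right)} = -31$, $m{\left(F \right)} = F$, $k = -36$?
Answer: $\sqrt{10} \approx 3.1623$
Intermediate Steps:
$P = 41$
$\sqrt{P + a{\left(k \right)}} = \sqrt{41 - 31} = \sqrt{10}$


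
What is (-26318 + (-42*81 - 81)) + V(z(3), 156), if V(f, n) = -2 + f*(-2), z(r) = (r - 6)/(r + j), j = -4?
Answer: -29809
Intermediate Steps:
z(r) = (-6 + r)/(-4 + r) (z(r) = (r - 6)/(r - 4) = (-6 + r)/(-4 + r))
V(f, n) = -2 - 2*f
(-26318 + (-42*81 - 81)) + V(z(3), 156) = (-26318 + (-42*81 - 81)) + (-2 - 2*(-6 + 3)/(-4 + 3)) = (-26318 + (-3402 - 81)) + (-2 - 2*(-3)/(-1)) = (-26318 - 3483) + (-2 - (-2)*(-3)) = -29801 + (-2 - 2*3) = -29801 + (-2 - 6) = -29801 - 8 = -29809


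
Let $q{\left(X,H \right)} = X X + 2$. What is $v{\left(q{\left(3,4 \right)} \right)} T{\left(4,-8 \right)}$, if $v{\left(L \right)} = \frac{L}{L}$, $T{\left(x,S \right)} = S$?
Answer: $-8$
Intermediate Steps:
$q{\left(X,H \right)} = 2 + X^{2}$ ($q{\left(X,H \right)} = X^{2} + 2 = 2 + X^{2}$)
$v{\left(L \right)} = 1$
$v{\left(q{\left(3,4 \right)} \right)} T{\left(4,-8 \right)} = 1 \left(-8\right) = -8$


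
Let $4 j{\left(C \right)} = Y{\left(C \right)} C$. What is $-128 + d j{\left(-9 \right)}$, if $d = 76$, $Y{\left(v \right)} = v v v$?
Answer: $124531$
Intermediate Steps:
$Y{\left(v \right)} = v^{3}$ ($Y{\left(v \right)} = v^{2} v = v^{3}$)
$j{\left(C \right)} = \frac{C^{4}}{4}$ ($j{\left(C \right)} = \frac{C^{3} C}{4} = \frac{C^{4}}{4}$)
$-128 + d j{\left(-9 \right)} = -128 + 76 \frac{\left(-9\right)^{4}}{4} = -128 + 76 \cdot \frac{1}{4} \cdot 6561 = -128 + 76 \cdot \frac{6561}{4} = -128 + 124659 = 124531$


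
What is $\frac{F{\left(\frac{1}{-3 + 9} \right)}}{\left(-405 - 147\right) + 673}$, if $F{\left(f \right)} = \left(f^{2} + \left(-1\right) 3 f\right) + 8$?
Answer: $\frac{271}{4356} \approx 0.062213$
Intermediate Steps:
$F{\left(f \right)} = 8 + f^{2} - 3 f$ ($F{\left(f \right)} = \left(f^{2} - 3 f\right) + 8 = 8 + f^{2} - 3 f$)
$\frac{F{\left(\frac{1}{-3 + 9} \right)}}{\left(-405 - 147\right) + 673} = \frac{8 + \left(\frac{1}{-3 + 9}\right)^{2} - \frac{3}{-3 + 9}}{\left(-405 - 147\right) + 673} = \frac{8 + \left(\frac{1}{6}\right)^{2} - \frac{3}{6}}{\left(-405 - 147\right) + 673} = \frac{8 + \left(\frac{1}{6}\right)^{2} - \frac{1}{2}}{-552 + 673} = \frac{8 + \frac{1}{36} - \frac{1}{2}}{121} = \frac{1}{121} \cdot \frac{271}{36} = \frac{271}{4356}$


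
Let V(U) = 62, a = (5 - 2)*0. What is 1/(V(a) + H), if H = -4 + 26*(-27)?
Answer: -1/644 ≈ -0.0015528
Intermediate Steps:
H = -706 (H = -4 - 702 = -706)
a = 0 (a = 3*0 = 0)
1/(V(a) + H) = 1/(62 - 706) = 1/(-644) = -1/644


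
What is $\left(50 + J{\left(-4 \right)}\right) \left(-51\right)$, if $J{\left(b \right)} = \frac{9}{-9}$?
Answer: $-2499$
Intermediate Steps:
$J{\left(b \right)} = -1$ ($J{\left(b \right)} = 9 \left(- \frac{1}{9}\right) = -1$)
$\left(50 + J{\left(-4 \right)}\right) \left(-51\right) = \left(50 - 1\right) \left(-51\right) = 49 \left(-51\right) = -2499$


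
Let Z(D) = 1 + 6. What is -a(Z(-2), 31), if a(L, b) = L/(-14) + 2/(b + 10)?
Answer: 37/82 ≈ 0.45122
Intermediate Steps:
Z(D) = 7
a(L, b) = 2/(10 + b) - L/14 (a(L, b) = L*(-1/14) + 2/(10 + b) = -L/14 + 2/(10 + b) = 2/(10 + b) - L/14)
-a(Z(-2), 31) = -(28 - 10*7 - 1*7*31)/(14*(10 + 31)) = -(28 - 70 - 217)/(14*41) = -(-259)/(14*41) = -1*(-37/82) = 37/82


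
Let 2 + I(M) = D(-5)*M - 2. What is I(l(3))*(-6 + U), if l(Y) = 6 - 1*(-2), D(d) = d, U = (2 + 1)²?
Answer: -132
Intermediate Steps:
U = 9 (U = 3² = 9)
l(Y) = 8 (l(Y) = 6 + 2 = 8)
I(M) = -4 - 5*M (I(M) = -2 + (-5*M - 2) = -2 + (-2 - 5*M) = -4 - 5*M)
I(l(3))*(-6 + U) = (-4 - 5*8)*(-6 + 9) = (-4 - 40)*3 = -44*3 = -132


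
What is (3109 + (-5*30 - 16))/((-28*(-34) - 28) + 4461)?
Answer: 981/1795 ≈ 0.54652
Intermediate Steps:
(3109 + (-5*30 - 16))/((-28*(-34) - 28) + 4461) = (3109 + (-150 - 16))/((952 - 28) + 4461) = (3109 - 166)/(924 + 4461) = 2943/5385 = 2943*(1/5385) = 981/1795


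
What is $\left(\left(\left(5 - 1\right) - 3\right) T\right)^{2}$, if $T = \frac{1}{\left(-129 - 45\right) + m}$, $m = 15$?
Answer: $\frac{1}{25281} \approx 3.9555 \cdot 10^{-5}$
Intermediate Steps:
$T = - \frac{1}{159}$ ($T = \frac{1}{\left(-129 - 45\right) + 15} = \frac{1}{-174 + 15} = \frac{1}{-159} = - \frac{1}{159} \approx -0.0062893$)
$\left(\left(\left(5 - 1\right) - 3\right) T\right)^{2} = \left(\left(\left(5 - 1\right) - 3\right) \left(- \frac{1}{159}\right)\right)^{2} = \left(\left(4 - 3\right) \left(- \frac{1}{159}\right)\right)^{2} = \left(1 \left(- \frac{1}{159}\right)\right)^{2} = \left(- \frac{1}{159}\right)^{2} = \frac{1}{25281}$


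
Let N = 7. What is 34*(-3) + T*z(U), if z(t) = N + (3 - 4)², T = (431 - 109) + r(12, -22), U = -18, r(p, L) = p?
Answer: 2570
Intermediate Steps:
T = 334 (T = (431 - 109) + 12 = 322 + 12 = 334)
z(t) = 8 (z(t) = 7 + (3 - 4)² = 7 + (-1)² = 7 + 1 = 8)
34*(-3) + T*z(U) = 34*(-3) + 334*8 = -102 + 2672 = 2570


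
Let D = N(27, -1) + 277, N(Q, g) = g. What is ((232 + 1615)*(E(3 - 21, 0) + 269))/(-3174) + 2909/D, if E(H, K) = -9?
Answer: -893533/6348 ≈ -140.76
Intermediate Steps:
D = 276 (D = -1 + 277 = 276)
((232 + 1615)*(E(3 - 21, 0) + 269))/(-3174) + 2909/D = ((232 + 1615)*(-9 + 269))/(-3174) + 2909/276 = (1847*260)*(-1/3174) + 2909*(1/276) = 480220*(-1/3174) + 2909/276 = -240110/1587 + 2909/276 = -893533/6348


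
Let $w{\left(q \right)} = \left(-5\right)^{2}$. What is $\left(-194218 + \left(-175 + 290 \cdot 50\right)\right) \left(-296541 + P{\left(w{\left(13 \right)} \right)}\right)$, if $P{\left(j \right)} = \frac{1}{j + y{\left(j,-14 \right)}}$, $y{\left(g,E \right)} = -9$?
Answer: $\frac{853530221915}{16} \approx 5.3346 \cdot 10^{10}$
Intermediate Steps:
$w{\left(q \right)} = 25$
$P{\left(j \right)} = \frac{1}{-9 + j}$ ($P{\left(j \right)} = \frac{1}{j - 9} = \frac{1}{-9 + j}$)
$\left(-194218 + \left(-175 + 290 \cdot 50\right)\right) \left(-296541 + P{\left(w{\left(13 \right)} \right)}\right) = \left(-194218 + \left(-175 + 290 \cdot 50\right)\right) \left(-296541 + \frac{1}{-9 + 25}\right) = \left(-194218 + \left(-175 + 14500\right)\right) \left(-296541 + \frac{1}{16}\right) = \left(-194218 + 14325\right) \left(-296541 + \frac{1}{16}\right) = \left(-179893\right) \left(- \frac{4744655}{16}\right) = \frac{853530221915}{16}$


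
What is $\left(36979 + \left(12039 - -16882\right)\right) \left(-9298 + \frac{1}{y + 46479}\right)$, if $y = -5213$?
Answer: $- \frac{12642627247650}{20633} \approx -6.1274 \cdot 10^{8}$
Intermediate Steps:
$\left(36979 + \left(12039 - -16882\right)\right) \left(-9298 + \frac{1}{y + 46479}\right) = \left(36979 + \left(12039 - -16882\right)\right) \left(-9298 + \frac{1}{-5213 + 46479}\right) = \left(36979 + \left(12039 + 16882\right)\right) \left(-9298 + \frac{1}{41266}\right) = \left(36979 + 28921\right) \left(-9298 + \frac{1}{41266}\right) = 65900 \left(- \frac{383691267}{41266}\right) = - \frac{12642627247650}{20633}$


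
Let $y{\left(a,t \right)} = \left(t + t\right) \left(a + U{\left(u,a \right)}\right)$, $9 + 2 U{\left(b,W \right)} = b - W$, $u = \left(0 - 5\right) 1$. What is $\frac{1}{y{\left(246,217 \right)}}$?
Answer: $\frac{1}{50344} \approx 1.9863 \cdot 10^{-5}$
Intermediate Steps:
$u = -5$ ($u = \left(0 - 5\right) 1 = \left(-5\right) 1 = -5$)
$U{\left(b,W \right)} = - \frac{9}{2} + \frac{b}{2} - \frac{W}{2}$ ($U{\left(b,W \right)} = - \frac{9}{2} + \frac{b - W}{2} = - \frac{9}{2} - \left(\frac{W}{2} - \frac{b}{2}\right) = - \frac{9}{2} + \frac{b}{2} - \frac{W}{2}$)
$y{\left(a,t \right)} = 2 t \left(-7 + \frac{a}{2}\right)$ ($y{\left(a,t \right)} = \left(t + t\right) \left(a - \left(7 + \frac{a}{2}\right)\right) = 2 t \left(a - \left(7 + \frac{a}{2}\right)\right) = 2 t \left(-7 + \frac{a}{2}\right)$)
$\frac{1}{y{\left(246,217 \right)}} = \frac{1}{217 \left(-14 + 246\right)} = \frac{1}{217 \cdot 232} = \frac{1}{50344}$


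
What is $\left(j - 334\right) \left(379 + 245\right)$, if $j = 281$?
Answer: $-33072$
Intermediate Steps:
$\left(j - 334\right) \left(379 + 245\right) = \left(281 - 334\right) \left(379 + 245\right) = \left(-53\right) 624 = -33072$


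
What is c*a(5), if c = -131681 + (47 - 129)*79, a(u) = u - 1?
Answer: -552636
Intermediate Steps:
a(u) = -1 + u
c = -138159 (c = -131681 - 82*79 = -131681 - 6478 = -138159)
c*a(5) = -138159*(-1 + 5) = -138159*4 = -552636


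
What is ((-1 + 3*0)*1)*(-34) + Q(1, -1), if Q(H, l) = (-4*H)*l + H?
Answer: 39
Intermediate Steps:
Q(H, l) = H - 4*H*l (Q(H, l) = -4*H*l + H = H - 4*H*l)
((-1 + 3*0)*1)*(-34) + Q(1, -1) = ((-1 + 3*0)*1)*(-34) + 1*(1 - 4*(-1)) = ((-1 + 0)*1)*(-34) + 1*(1 + 4) = -1*1*(-34) + 1*5 = -1*(-34) + 5 = 34 + 5 = 39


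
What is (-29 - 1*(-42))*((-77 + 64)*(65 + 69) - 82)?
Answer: -23712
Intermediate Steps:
(-29 - 1*(-42))*((-77 + 64)*(65 + 69) - 82) = (-29 + 42)*(-13*134 - 82) = 13*(-1742 - 82) = 13*(-1824) = -23712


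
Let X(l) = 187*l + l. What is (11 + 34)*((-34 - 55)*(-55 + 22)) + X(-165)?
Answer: 101145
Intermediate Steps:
X(l) = 188*l
(11 + 34)*((-34 - 55)*(-55 + 22)) + X(-165) = (11 + 34)*((-34 - 55)*(-55 + 22)) + 188*(-165) = 45*(-89*(-33)) - 31020 = 45*2937 - 31020 = 132165 - 31020 = 101145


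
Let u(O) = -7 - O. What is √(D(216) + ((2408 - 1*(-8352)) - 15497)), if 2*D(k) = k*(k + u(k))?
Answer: I*√5493 ≈ 74.115*I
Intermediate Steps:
D(k) = -7*k/2 (D(k) = (k*(k + (-7 - k)))/2 = (k*(-7))/2 = (-7*k)/2 = -7*k/2)
√(D(216) + ((2408 - 1*(-8352)) - 15497)) = √(-7/2*216 + ((2408 - 1*(-8352)) - 15497)) = √(-756 + ((2408 + 8352) - 15497)) = √(-756 + (10760 - 15497)) = √(-756 - 4737) = √(-5493) = I*√5493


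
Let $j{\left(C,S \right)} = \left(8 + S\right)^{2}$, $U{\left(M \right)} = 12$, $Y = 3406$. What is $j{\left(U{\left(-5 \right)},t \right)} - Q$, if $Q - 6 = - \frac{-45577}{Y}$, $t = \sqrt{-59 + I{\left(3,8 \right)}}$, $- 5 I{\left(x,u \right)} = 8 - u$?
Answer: $- \frac{48983}{3406} + 16 i \sqrt{59} \approx -14.381 + 122.9 i$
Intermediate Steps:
$I{\left(x,u \right)} = - \frac{8}{5} + \frac{u}{5}$ ($I{\left(x,u \right)} = - \frac{8 - u}{5} = - \frac{8}{5} + \frac{u}{5}$)
$t = i \sqrt{59}$ ($t = \sqrt{-59 + \left(- \frac{8}{5} + \frac{1}{5} \cdot 8\right)} = \sqrt{-59 + \left(- \frac{8}{5} + \frac{8}{5}\right)} = \sqrt{-59 + 0} = \sqrt{-59} = i \sqrt{59} \approx 7.6811 i$)
$Q = \frac{66013}{3406}$ ($Q = 6 - - \frac{45577}{3406} = 6 + \frac{45577}{3406} = \frac{66013}{3406} \approx 19.381$)
$j{\left(U{\left(-5 \right)},t \right)} - Q = \left(8 + i \sqrt{59}\right)^{2} - \frac{66013}{3406} = - \frac{66013}{3406} + \left(8 + i \sqrt{59}\right)^{2}$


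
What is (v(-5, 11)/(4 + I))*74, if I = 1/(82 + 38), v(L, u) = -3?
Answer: -720/13 ≈ -55.385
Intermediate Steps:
I = 1/120 ≈ 0.0083333
(v(-5, 11)/(4 + I))*74 = -3/(4 + 1/120)*74 = -3/481/120*74 = -3*120/481*74 = -360/481*74 = -720/13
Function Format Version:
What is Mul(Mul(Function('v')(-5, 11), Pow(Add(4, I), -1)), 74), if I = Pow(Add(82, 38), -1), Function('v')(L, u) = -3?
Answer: Rational(-720, 13) ≈ -55.385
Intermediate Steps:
I = Rational(1, 120) (I = Pow(120, -1) = Rational(1, 120) ≈ 0.0083333)
Mul(Mul(Function('v')(-5, 11), Pow(Add(4, I), -1)), 74) = Mul(Mul(-3, Pow(Add(4, Rational(1, 120)), -1)), 74) = Mul(Mul(-3, Pow(Rational(481, 120), -1)), 74) = Mul(Mul(-3, Rational(120, 481)), 74) = Mul(Rational(-360, 481), 74) = Rational(-720, 13)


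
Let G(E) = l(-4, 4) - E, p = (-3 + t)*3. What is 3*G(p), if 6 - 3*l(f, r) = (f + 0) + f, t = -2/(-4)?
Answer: 73/2 ≈ 36.500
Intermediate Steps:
t = ½ (t = -2*(-¼) = ½ ≈ 0.50000)
p = -15/2 (p = (-3 + ½)*3 = -5/2*3 = -15/2 ≈ -7.5000)
l(f, r) = 2 - 2*f/3 (l(f, r) = 2 - ((f + 0) + f)/3 = 2 - (f + f)/3 = 2 - 2*f/3)
G(E) = 14/3 - E (G(E) = (2 - ⅔*(-4)) - E = (2 + 8/3) - E = 14/3 - E)
3*G(p) = 3*(14/3 - 1*(-15/2)) = 3*(14/3 + 15/2) = 3*(73/6) = 73/2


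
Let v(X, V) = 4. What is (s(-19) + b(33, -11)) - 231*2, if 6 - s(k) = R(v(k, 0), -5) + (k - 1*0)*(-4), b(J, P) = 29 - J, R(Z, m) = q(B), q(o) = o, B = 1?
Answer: -537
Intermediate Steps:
R(Z, m) = 1
s(k) = 5 + 4*k (s(k) = 6 - (1 + (k - 1*0)*(-4)) = 6 - (1 + (k + 0)*(-4)) = 6 - (1 + k*(-4)) = 6 - (1 - 4*k) = 6 + (-1 + 4*k) = 5 + 4*k)
(s(-19) + b(33, -11)) - 231*2 = ((5 + 4*(-19)) + (29 - 1*33)) - 231*2 = ((5 - 76) + (29 - 33)) - 462 = (-71 - 4) - 462 = -75 - 462 = -537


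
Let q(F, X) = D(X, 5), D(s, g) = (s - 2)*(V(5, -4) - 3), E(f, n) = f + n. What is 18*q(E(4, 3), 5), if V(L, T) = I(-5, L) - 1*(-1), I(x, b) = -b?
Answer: -378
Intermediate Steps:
V(L, T) = 1 - L (V(L, T) = -L - 1*(-1) = -L + 1 = 1 - L)
D(s, g) = 14 - 7*s (D(s, g) = (s - 2)*((1 - 1*5) - 3) = (-2 + s)*((1 - 5) - 3) = (-2 + s)*(-4 - 3) = (-2 + s)*(-7) = 14 - 7*s)
q(F, X) = 14 - 7*X
18*q(E(4, 3), 5) = 18*(14 - 7*5) = 18*(14 - 35) = 18*(-21) = -378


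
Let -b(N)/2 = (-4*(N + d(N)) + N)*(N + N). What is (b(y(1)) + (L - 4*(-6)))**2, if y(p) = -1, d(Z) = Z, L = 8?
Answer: 3600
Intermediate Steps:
b(N) = 28*N**2 (b(N) = -2*(-4*(N + N) + N)*(N + N) = -2*(-8*N + N)*2*N = -2*(-7*N)*2*N = -(-28)*N**2 = 28*N**2)
(b(y(1)) + (L - 4*(-6)))**2 = (28*(-1)**2 + (8 - 4*(-6)))**2 = (28*1 + (8 + 24))**2 = (28 + 32)**2 = 60**2 = 3600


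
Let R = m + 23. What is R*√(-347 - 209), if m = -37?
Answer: -28*I*√139 ≈ -330.12*I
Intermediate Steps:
R = -14 (R = -37 + 23 = -14)
R*√(-347 - 209) = -14*√(-347 - 209) = -28*I*√139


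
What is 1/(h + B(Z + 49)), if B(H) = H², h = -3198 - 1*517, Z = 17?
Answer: 1/641 ≈ 0.0015601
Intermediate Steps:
h = -3715 (h = -3198 - 517 = -3715)
1/(h + B(Z + 49)) = 1/(-3715 + (17 + 49)²) = 1/(-3715 + 66²) = 1/(-3715 + 4356) = 1/641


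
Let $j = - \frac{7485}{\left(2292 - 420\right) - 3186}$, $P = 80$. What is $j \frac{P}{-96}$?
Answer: $- \frac{12475}{2628} \approx -4.747$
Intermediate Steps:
$j = \frac{2495}{438}$ ($j = - \frac{7485}{1872 - 3186} = - \frac{7485}{-1314} = \left(-7485\right) \left(- \frac{1}{1314}\right) = \frac{2495}{438} \approx 5.6964$)
$j \frac{P}{-96} = \frac{2495 \frac{80}{-96}}{438} = \frac{2495 \cdot 80 \left(- \frac{1}{96}\right)}{438} = \frac{2495}{438} \left(- \frac{5}{6}\right) = - \frac{12475}{2628}$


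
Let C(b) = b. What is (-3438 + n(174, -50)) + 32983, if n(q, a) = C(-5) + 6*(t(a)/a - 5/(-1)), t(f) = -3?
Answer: 739259/25 ≈ 29570.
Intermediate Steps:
n(q, a) = 25 - 18/a (n(q, a) = -5 + 6*(-3/a - 5/(-1)) = -5 + 6*(-3/a - 5*(-1)) = -5 + 6*(-3/a + 5) = -5 + 6*(5 - 3/a) = -5 + (30 - 18/a) = 25 - 18/a)
(-3438 + n(174, -50)) + 32983 = (-3438 + (25 - 18/(-50))) + 32983 = (-3438 + (25 - 18*(-1/50))) + 32983 = (-3438 + (25 + 9/25)) + 32983 = (-3438 + 634/25) + 32983 = -85316/25 + 32983 = 739259/25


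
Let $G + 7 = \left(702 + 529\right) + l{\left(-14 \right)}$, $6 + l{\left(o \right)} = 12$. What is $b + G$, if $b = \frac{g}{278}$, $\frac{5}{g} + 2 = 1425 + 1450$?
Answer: $\frac{982393625}{798694} \approx 1230.0$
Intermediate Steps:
$l{\left(o \right)} = 6$ ($l{\left(o \right)} = -6 + 12 = 6$)
$g = \frac{5}{2873}$ ($g = \frac{5}{-2 + \left(1425 + 1450\right)} = \frac{5}{-2 + 2875} = \frac{5}{2873} \approx 0.0017403$)
$G = 1230$ ($G = -7 + \left(\left(702 + 529\right) + 6\right) = -7 + \left(1231 + 6\right) = -7 + 1237 = 1230$)
$b = \frac{5}{798694}$ ($b = \frac{5}{2873 \cdot 278} = \frac{5}{2873} \cdot \frac{1}{278} = \frac{5}{798694} \approx 6.2602 \cdot 10^{-6}$)
$b + G = \frac{5}{798694} + 1230 = \frac{982393625}{798694}$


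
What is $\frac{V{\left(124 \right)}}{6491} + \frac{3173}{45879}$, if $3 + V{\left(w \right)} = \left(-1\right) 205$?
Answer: $\frac{11053111}{297800589} \approx 0.037116$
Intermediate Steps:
$V{\left(w \right)} = -208$ ($V{\left(w \right)} = -3 - 205 = -208$)
$\frac{V{\left(124 \right)}}{6491} + \frac{3173}{45879} = - \frac{208}{6491} + \frac{3173}{45879} = \frac{11053111}{297800589}$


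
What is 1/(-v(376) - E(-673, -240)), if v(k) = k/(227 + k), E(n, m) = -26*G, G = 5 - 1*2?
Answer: 603/46658 ≈ 0.012924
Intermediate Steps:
G = 3 (G = 5 - 2 = 3)
E(n, m) = -78 (E(n, m) = -26*3 = -78)
1/(-v(376) - E(-673, -240)) = 1/(-376/(227 + 376) - 1*(-78)) = 1/(-376/603 + 78) = 1/(46658/603) = 603/46658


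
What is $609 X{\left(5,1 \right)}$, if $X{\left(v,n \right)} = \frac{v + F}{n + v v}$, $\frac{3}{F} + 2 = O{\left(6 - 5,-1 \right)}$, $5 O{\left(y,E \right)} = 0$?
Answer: $\frac{4263}{52} \approx 81.981$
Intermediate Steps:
$O{\left(y,E \right)} = 0$ ($O{\left(y,E \right)} = \frac{1}{5} \cdot 0 = 0$)
$F = - \frac{3}{2}$ ($F = \frac{3}{-2 + 0} = \frac{3}{-2} = 3 \left(- \frac{1}{2}\right) = - \frac{3}{2} \approx -1.5$)
$X{\left(v,n \right)} = \frac{- \frac{3}{2} + v}{n + v^{2}}$ ($X{\left(v,n \right)} = \frac{v - \frac{3}{2}}{n + v v} = \frac{- \frac{3}{2} + v}{n + v^{2}}$)
$609 X{\left(5,1 \right)} = 609 \frac{- \frac{3}{2} + 5}{1 + 5^{2}} = 609 \frac{1}{1 + 25} \cdot \frac{7}{2} = 609 \cdot \frac{1}{26} \cdot \frac{7}{2} = 609 \cdot \frac{7}{52} = \frac{4263}{52}$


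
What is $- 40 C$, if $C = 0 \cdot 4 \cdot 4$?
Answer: $0$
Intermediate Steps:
$C = 0$ ($C = 0 \cdot 4 = 0$)
$- 40 C = \left(-40\right) 0 = 0$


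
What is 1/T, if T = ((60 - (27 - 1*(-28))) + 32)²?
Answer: 1/1369 ≈ 0.00073046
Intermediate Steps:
T = 1369 (T = ((60 - (27 + 28)) + 32)² = ((60 - 1*55) + 32)² = ((60 - 55) + 32)² = (5 + 32)² = 37² = 1369)
1/T = 1/1369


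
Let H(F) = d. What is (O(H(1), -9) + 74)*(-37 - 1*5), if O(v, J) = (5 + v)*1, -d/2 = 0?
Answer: -3318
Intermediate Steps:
d = 0 (d = -2*0 = 0)
H(F) = 0
O(v, J) = 5 + v
(O(H(1), -9) + 74)*(-37 - 1*5) = ((5 + 0) + 74)*(-37 - 1*5) = (5 + 74)*(-37 - 5) = 79*(-42) = -3318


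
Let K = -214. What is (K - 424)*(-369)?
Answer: 235422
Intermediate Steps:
(K - 424)*(-369) = (-214 - 424)*(-369) = -638*(-369) = 235422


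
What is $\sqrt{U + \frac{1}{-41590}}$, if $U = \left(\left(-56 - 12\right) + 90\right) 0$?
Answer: $\frac{i \sqrt{41590}}{41590} \approx 0.0049035 i$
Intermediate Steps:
$U = 0$ ($U = \left(\left(-56 - 12\right) + 90\right) 0 = \left(-68 + 90\right) 0 = 22 \cdot 0 = 0$)
$\sqrt{U + \frac{1}{-41590}} = \sqrt{0 + \frac{1}{-41590}} = \sqrt{0 - \frac{1}{41590}} = \sqrt{- \frac{1}{41590}} = \frac{i \sqrt{41590}}{41590}$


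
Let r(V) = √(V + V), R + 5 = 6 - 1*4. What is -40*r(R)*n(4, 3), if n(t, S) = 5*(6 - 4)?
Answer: -400*I*√6 ≈ -979.8*I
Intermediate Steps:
R = -3 (R = -5 + (6 - 1*4) = -5 + (6 - 4) = -5 + 2 = -3)
n(t, S) = 10 (n(t, S) = 5*2 = 10)
r(V) = √2*√V (r(V) = √(2*V) = √2*√V)
-40*r(R)*n(4, 3) = -40*(√2*√(-3))*10 = -40*(√2*(I*√3))*10 = -40*(I*√6)*10 = -40*I*√6*10 = -400*I*√6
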